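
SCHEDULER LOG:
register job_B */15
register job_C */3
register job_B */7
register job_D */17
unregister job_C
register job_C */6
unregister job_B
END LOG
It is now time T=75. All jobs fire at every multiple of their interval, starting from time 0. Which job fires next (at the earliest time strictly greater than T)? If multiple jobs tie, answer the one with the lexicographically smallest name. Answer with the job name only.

Answer: job_C

Derivation:
Op 1: register job_B */15 -> active={job_B:*/15}
Op 2: register job_C */3 -> active={job_B:*/15, job_C:*/3}
Op 3: register job_B */7 -> active={job_B:*/7, job_C:*/3}
Op 4: register job_D */17 -> active={job_B:*/7, job_C:*/3, job_D:*/17}
Op 5: unregister job_C -> active={job_B:*/7, job_D:*/17}
Op 6: register job_C */6 -> active={job_B:*/7, job_C:*/6, job_D:*/17}
Op 7: unregister job_B -> active={job_C:*/6, job_D:*/17}
  job_C: interval 6, next fire after T=75 is 78
  job_D: interval 17, next fire after T=75 is 85
Earliest = 78, winner (lex tiebreak) = job_C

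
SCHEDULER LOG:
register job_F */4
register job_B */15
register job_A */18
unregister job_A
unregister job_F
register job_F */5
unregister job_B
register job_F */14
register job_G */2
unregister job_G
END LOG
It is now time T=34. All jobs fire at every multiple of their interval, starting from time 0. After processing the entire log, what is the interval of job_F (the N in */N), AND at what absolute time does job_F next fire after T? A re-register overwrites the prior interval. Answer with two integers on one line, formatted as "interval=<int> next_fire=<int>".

Answer: interval=14 next_fire=42

Derivation:
Op 1: register job_F */4 -> active={job_F:*/4}
Op 2: register job_B */15 -> active={job_B:*/15, job_F:*/4}
Op 3: register job_A */18 -> active={job_A:*/18, job_B:*/15, job_F:*/4}
Op 4: unregister job_A -> active={job_B:*/15, job_F:*/4}
Op 5: unregister job_F -> active={job_B:*/15}
Op 6: register job_F */5 -> active={job_B:*/15, job_F:*/5}
Op 7: unregister job_B -> active={job_F:*/5}
Op 8: register job_F */14 -> active={job_F:*/14}
Op 9: register job_G */2 -> active={job_F:*/14, job_G:*/2}
Op 10: unregister job_G -> active={job_F:*/14}
Final interval of job_F = 14
Next fire of job_F after T=34: (34//14+1)*14 = 42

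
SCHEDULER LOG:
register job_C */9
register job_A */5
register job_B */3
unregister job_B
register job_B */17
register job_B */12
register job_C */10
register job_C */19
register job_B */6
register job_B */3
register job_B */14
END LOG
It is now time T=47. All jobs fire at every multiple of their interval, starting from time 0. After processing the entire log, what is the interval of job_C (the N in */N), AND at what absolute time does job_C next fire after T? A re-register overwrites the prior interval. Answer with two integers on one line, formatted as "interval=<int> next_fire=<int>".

Answer: interval=19 next_fire=57

Derivation:
Op 1: register job_C */9 -> active={job_C:*/9}
Op 2: register job_A */5 -> active={job_A:*/5, job_C:*/9}
Op 3: register job_B */3 -> active={job_A:*/5, job_B:*/3, job_C:*/9}
Op 4: unregister job_B -> active={job_A:*/5, job_C:*/9}
Op 5: register job_B */17 -> active={job_A:*/5, job_B:*/17, job_C:*/9}
Op 6: register job_B */12 -> active={job_A:*/5, job_B:*/12, job_C:*/9}
Op 7: register job_C */10 -> active={job_A:*/5, job_B:*/12, job_C:*/10}
Op 8: register job_C */19 -> active={job_A:*/5, job_B:*/12, job_C:*/19}
Op 9: register job_B */6 -> active={job_A:*/5, job_B:*/6, job_C:*/19}
Op 10: register job_B */3 -> active={job_A:*/5, job_B:*/3, job_C:*/19}
Op 11: register job_B */14 -> active={job_A:*/5, job_B:*/14, job_C:*/19}
Final interval of job_C = 19
Next fire of job_C after T=47: (47//19+1)*19 = 57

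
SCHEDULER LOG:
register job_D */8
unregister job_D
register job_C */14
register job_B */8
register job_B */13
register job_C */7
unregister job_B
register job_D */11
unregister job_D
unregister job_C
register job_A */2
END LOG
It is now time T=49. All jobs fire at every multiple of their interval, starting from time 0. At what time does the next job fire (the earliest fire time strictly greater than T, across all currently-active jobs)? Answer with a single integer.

Answer: 50

Derivation:
Op 1: register job_D */8 -> active={job_D:*/8}
Op 2: unregister job_D -> active={}
Op 3: register job_C */14 -> active={job_C:*/14}
Op 4: register job_B */8 -> active={job_B:*/8, job_C:*/14}
Op 5: register job_B */13 -> active={job_B:*/13, job_C:*/14}
Op 6: register job_C */7 -> active={job_B:*/13, job_C:*/7}
Op 7: unregister job_B -> active={job_C:*/7}
Op 8: register job_D */11 -> active={job_C:*/7, job_D:*/11}
Op 9: unregister job_D -> active={job_C:*/7}
Op 10: unregister job_C -> active={}
Op 11: register job_A */2 -> active={job_A:*/2}
  job_A: interval 2, next fire after T=49 is 50
Earliest fire time = 50 (job job_A)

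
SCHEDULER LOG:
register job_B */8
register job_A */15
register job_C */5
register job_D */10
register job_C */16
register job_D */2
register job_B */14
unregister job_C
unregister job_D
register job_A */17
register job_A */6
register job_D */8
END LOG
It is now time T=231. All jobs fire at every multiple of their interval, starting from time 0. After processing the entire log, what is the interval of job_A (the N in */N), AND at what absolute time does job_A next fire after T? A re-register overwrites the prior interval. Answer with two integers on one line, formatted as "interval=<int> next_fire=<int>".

Answer: interval=6 next_fire=234

Derivation:
Op 1: register job_B */8 -> active={job_B:*/8}
Op 2: register job_A */15 -> active={job_A:*/15, job_B:*/8}
Op 3: register job_C */5 -> active={job_A:*/15, job_B:*/8, job_C:*/5}
Op 4: register job_D */10 -> active={job_A:*/15, job_B:*/8, job_C:*/5, job_D:*/10}
Op 5: register job_C */16 -> active={job_A:*/15, job_B:*/8, job_C:*/16, job_D:*/10}
Op 6: register job_D */2 -> active={job_A:*/15, job_B:*/8, job_C:*/16, job_D:*/2}
Op 7: register job_B */14 -> active={job_A:*/15, job_B:*/14, job_C:*/16, job_D:*/2}
Op 8: unregister job_C -> active={job_A:*/15, job_B:*/14, job_D:*/2}
Op 9: unregister job_D -> active={job_A:*/15, job_B:*/14}
Op 10: register job_A */17 -> active={job_A:*/17, job_B:*/14}
Op 11: register job_A */6 -> active={job_A:*/6, job_B:*/14}
Op 12: register job_D */8 -> active={job_A:*/6, job_B:*/14, job_D:*/8}
Final interval of job_A = 6
Next fire of job_A after T=231: (231//6+1)*6 = 234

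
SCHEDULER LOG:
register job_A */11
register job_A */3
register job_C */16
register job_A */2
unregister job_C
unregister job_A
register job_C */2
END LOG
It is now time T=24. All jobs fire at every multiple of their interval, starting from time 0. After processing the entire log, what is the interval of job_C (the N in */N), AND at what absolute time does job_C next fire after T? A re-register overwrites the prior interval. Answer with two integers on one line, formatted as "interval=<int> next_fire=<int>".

Answer: interval=2 next_fire=26

Derivation:
Op 1: register job_A */11 -> active={job_A:*/11}
Op 2: register job_A */3 -> active={job_A:*/3}
Op 3: register job_C */16 -> active={job_A:*/3, job_C:*/16}
Op 4: register job_A */2 -> active={job_A:*/2, job_C:*/16}
Op 5: unregister job_C -> active={job_A:*/2}
Op 6: unregister job_A -> active={}
Op 7: register job_C */2 -> active={job_C:*/2}
Final interval of job_C = 2
Next fire of job_C after T=24: (24//2+1)*2 = 26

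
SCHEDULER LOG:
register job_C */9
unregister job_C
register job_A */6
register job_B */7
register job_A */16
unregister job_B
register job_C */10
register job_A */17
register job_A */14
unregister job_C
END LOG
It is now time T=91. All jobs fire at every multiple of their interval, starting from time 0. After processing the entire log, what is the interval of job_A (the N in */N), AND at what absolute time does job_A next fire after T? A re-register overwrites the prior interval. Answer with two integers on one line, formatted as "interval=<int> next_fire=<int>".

Op 1: register job_C */9 -> active={job_C:*/9}
Op 2: unregister job_C -> active={}
Op 3: register job_A */6 -> active={job_A:*/6}
Op 4: register job_B */7 -> active={job_A:*/6, job_B:*/7}
Op 5: register job_A */16 -> active={job_A:*/16, job_B:*/7}
Op 6: unregister job_B -> active={job_A:*/16}
Op 7: register job_C */10 -> active={job_A:*/16, job_C:*/10}
Op 8: register job_A */17 -> active={job_A:*/17, job_C:*/10}
Op 9: register job_A */14 -> active={job_A:*/14, job_C:*/10}
Op 10: unregister job_C -> active={job_A:*/14}
Final interval of job_A = 14
Next fire of job_A after T=91: (91//14+1)*14 = 98

Answer: interval=14 next_fire=98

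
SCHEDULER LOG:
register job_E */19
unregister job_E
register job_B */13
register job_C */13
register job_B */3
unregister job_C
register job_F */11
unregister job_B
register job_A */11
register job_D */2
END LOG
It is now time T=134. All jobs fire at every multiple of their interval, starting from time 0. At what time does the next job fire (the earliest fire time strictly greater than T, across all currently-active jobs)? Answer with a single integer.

Answer: 136

Derivation:
Op 1: register job_E */19 -> active={job_E:*/19}
Op 2: unregister job_E -> active={}
Op 3: register job_B */13 -> active={job_B:*/13}
Op 4: register job_C */13 -> active={job_B:*/13, job_C:*/13}
Op 5: register job_B */3 -> active={job_B:*/3, job_C:*/13}
Op 6: unregister job_C -> active={job_B:*/3}
Op 7: register job_F */11 -> active={job_B:*/3, job_F:*/11}
Op 8: unregister job_B -> active={job_F:*/11}
Op 9: register job_A */11 -> active={job_A:*/11, job_F:*/11}
Op 10: register job_D */2 -> active={job_A:*/11, job_D:*/2, job_F:*/11}
  job_A: interval 11, next fire after T=134 is 143
  job_D: interval 2, next fire after T=134 is 136
  job_F: interval 11, next fire after T=134 is 143
Earliest fire time = 136 (job job_D)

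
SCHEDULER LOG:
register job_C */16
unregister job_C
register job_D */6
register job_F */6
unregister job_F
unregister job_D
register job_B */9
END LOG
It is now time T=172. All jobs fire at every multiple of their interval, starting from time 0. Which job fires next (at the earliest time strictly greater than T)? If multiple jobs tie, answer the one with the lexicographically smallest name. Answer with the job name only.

Answer: job_B

Derivation:
Op 1: register job_C */16 -> active={job_C:*/16}
Op 2: unregister job_C -> active={}
Op 3: register job_D */6 -> active={job_D:*/6}
Op 4: register job_F */6 -> active={job_D:*/6, job_F:*/6}
Op 5: unregister job_F -> active={job_D:*/6}
Op 6: unregister job_D -> active={}
Op 7: register job_B */9 -> active={job_B:*/9}
  job_B: interval 9, next fire after T=172 is 180
Earliest = 180, winner (lex tiebreak) = job_B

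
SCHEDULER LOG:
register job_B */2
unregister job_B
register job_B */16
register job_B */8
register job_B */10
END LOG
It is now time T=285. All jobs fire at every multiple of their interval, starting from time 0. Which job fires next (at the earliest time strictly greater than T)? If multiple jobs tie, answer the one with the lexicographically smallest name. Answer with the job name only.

Answer: job_B

Derivation:
Op 1: register job_B */2 -> active={job_B:*/2}
Op 2: unregister job_B -> active={}
Op 3: register job_B */16 -> active={job_B:*/16}
Op 4: register job_B */8 -> active={job_B:*/8}
Op 5: register job_B */10 -> active={job_B:*/10}
  job_B: interval 10, next fire after T=285 is 290
Earliest = 290, winner (lex tiebreak) = job_B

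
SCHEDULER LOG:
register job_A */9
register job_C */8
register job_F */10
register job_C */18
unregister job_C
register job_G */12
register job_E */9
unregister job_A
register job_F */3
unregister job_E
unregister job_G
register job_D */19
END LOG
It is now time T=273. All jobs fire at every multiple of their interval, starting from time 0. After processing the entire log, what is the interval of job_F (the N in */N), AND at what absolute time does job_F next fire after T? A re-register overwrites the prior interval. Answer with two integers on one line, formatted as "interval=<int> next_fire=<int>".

Op 1: register job_A */9 -> active={job_A:*/9}
Op 2: register job_C */8 -> active={job_A:*/9, job_C:*/8}
Op 3: register job_F */10 -> active={job_A:*/9, job_C:*/8, job_F:*/10}
Op 4: register job_C */18 -> active={job_A:*/9, job_C:*/18, job_F:*/10}
Op 5: unregister job_C -> active={job_A:*/9, job_F:*/10}
Op 6: register job_G */12 -> active={job_A:*/9, job_F:*/10, job_G:*/12}
Op 7: register job_E */9 -> active={job_A:*/9, job_E:*/9, job_F:*/10, job_G:*/12}
Op 8: unregister job_A -> active={job_E:*/9, job_F:*/10, job_G:*/12}
Op 9: register job_F */3 -> active={job_E:*/9, job_F:*/3, job_G:*/12}
Op 10: unregister job_E -> active={job_F:*/3, job_G:*/12}
Op 11: unregister job_G -> active={job_F:*/3}
Op 12: register job_D */19 -> active={job_D:*/19, job_F:*/3}
Final interval of job_F = 3
Next fire of job_F after T=273: (273//3+1)*3 = 276

Answer: interval=3 next_fire=276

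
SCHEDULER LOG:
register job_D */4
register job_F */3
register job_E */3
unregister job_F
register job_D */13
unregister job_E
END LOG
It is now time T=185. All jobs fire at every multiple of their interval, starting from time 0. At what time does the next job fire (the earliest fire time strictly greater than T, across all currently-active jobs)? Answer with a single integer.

Answer: 195

Derivation:
Op 1: register job_D */4 -> active={job_D:*/4}
Op 2: register job_F */3 -> active={job_D:*/4, job_F:*/3}
Op 3: register job_E */3 -> active={job_D:*/4, job_E:*/3, job_F:*/3}
Op 4: unregister job_F -> active={job_D:*/4, job_E:*/3}
Op 5: register job_D */13 -> active={job_D:*/13, job_E:*/3}
Op 6: unregister job_E -> active={job_D:*/13}
  job_D: interval 13, next fire after T=185 is 195
Earliest fire time = 195 (job job_D)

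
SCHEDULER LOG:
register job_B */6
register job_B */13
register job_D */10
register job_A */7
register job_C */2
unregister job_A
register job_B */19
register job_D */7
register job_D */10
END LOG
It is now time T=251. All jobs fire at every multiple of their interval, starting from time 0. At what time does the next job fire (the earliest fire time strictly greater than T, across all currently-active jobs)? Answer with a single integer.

Answer: 252

Derivation:
Op 1: register job_B */6 -> active={job_B:*/6}
Op 2: register job_B */13 -> active={job_B:*/13}
Op 3: register job_D */10 -> active={job_B:*/13, job_D:*/10}
Op 4: register job_A */7 -> active={job_A:*/7, job_B:*/13, job_D:*/10}
Op 5: register job_C */2 -> active={job_A:*/7, job_B:*/13, job_C:*/2, job_D:*/10}
Op 6: unregister job_A -> active={job_B:*/13, job_C:*/2, job_D:*/10}
Op 7: register job_B */19 -> active={job_B:*/19, job_C:*/2, job_D:*/10}
Op 8: register job_D */7 -> active={job_B:*/19, job_C:*/2, job_D:*/7}
Op 9: register job_D */10 -> active={job_B:*/19, job_C:*/2, job_D:*/10}
  job_B: interval 19, next fire after T=251 is 266
  job_C: interval 2, next fire after T=251 is 252
  job_D: interval 10, next fire after T=251 is 260
Earliest fire time = 252 (job job_C)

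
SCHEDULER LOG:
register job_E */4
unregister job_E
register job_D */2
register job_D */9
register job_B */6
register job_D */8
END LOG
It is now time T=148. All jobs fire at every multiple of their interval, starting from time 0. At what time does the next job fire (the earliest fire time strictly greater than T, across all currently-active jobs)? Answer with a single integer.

Answer: 150

Derivation:
Op 1: register job_E */4 -> active={job_E:*/4}
Op 2: unregister job_E -> active={}
Op 3: register job_D */2 -> active={job_D:*/2}
Op 4: register job_D */9 -> active={job_D:*/9}
Op 5: register job_B */6 -> active={job_B:*/6, job_D:*/9}
Op 6: register job_D */8 -> active={job_B:*/6, job_D:*/8}
  job_B: interval 6, next fire after T=148 is 150
  job_D: interval 8, next fire after T=148 is 152
Earliest fire time = 150 (job job_B)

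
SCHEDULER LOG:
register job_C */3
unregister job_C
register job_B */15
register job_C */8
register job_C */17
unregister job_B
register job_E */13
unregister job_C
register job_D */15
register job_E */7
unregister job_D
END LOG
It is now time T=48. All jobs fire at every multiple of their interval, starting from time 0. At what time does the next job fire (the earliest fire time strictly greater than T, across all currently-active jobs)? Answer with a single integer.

Op 1: register job_C */3 -> active={job_C:*/3}
Op 2: unregister job_C -> active={}
Op 3: register job_B */15 -> active={job_B:*/15}
Op 4: register job_C */8 -> active={job_B:*/15, job_C:*/8}
Op 5: register job_C */17 -> active={job_B:*/15, job_C:*/17}
Op 6: unregister job_B -> active={job_C:*/17}
Op 7: register job_E */13 -> active={job_C:*/17, job_E:*/13}
Op 8: unregister job_C -> active={job_E:*/13}
Op 9: register job_D */15 -> active={job_D:*/15, job_E:*/13}
Op 10: register job_E */7 -> active={job_D:*/15, job_E:*/7}
Op 11: unregister job_D -> active={job_E:*/7}
  job_E: interval 7, next fire after T=48 is 49
Earliest fire time = 49 (job job_E)

Answer: 49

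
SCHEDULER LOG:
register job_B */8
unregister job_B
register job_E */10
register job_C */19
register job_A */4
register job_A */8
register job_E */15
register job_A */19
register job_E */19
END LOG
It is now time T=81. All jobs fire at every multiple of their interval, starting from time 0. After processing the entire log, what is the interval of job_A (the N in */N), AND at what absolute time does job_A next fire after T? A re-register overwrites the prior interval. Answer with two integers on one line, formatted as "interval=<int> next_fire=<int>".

Op 1: register job_B */8 -> active={job_B:*/8}
Op 2: unregister job_B -> active={}
Op 3: register job_E */10 -> active={job_E:*/10}
Op 4: register job_C */19 -> active={job_C:*/19, job_E:*/10}
Op 5: register job_A */4 -> active={job_A:*/4, job_C:*/19, job_E:*/10}
Op 6: register job_A */8 -> active={job_A:*/8, job_C:*/19, job_E:*/10}
Op 7: register job_E */15 -> active={job_A:*/8, job_C:*/19, job_E:*/15}
Op 8: register job_A */19 -> active={job_A:*/19, job_C:*/19, job_E:*/15}
Op 9: register job_E */19 -> active={job_A:*/19, job_C:*/19, job_E:*/19}
Final interval of job_A = 19
Next fire of job_A after T=81: (81//19+1)*19 = 95

Answer: interval=19 next_fire=95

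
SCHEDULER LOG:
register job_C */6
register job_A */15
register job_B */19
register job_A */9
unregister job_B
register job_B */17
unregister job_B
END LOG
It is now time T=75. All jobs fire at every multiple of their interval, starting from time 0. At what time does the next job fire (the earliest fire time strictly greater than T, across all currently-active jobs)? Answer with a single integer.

Op 1: register job_C */6 -> active={job_C:*/6}
Op 2: register job_A */15 -> active={job_A:*/15, job_C:*/6}
Op 3: register job_B */19 -> active={job_A:*/15, job_B:*/19, job_C:*/6}
Op 4: register job_A */9 -> active={job_A:*/9, job_B:*/19, job_C:*/6}
Op 5: unregister job_B -> active={job_A:*/9, job_C:*/6}
Op 6: register job_B */17 -> active={job_A:*/9, job_B:*/17, job_C:*/6}
Op 7: unregister job_B -> active={job_A:*/9, job_C:*/6}
  job_A: interval 9, next fire after T=75 is 81
  job_C: interval 6, next fire after T=75 is 78
Earliest fire time = 78 (job job_C)

Answer: 78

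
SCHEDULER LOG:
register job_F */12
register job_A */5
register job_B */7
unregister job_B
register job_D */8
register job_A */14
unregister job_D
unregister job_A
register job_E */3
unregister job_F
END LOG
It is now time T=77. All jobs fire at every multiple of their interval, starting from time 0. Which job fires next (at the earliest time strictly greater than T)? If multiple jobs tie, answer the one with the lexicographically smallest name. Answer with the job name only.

Op 1: register job_F */12 -> active={job_F:*/12}
Op 2: register job_A */5 -> active={job_A:*/5, job_F:*/12}
Op 3: register job_B */7 -> active={job_A:*/5, job_B:*/7, job_F:*/12}
Op 4: unregister job_B -> active={job_A:*/5, job_F:*/12}
Op 5: register job_D */8 -> active={job_A:*/5, job_D:*/8, job_F:*/12}
Op 6: register job_A */14 -> active={job_A:*/14, job_D:*/8, job_F:*/12}
Op 7: unregister job_D -> active={job_A:*/14, job_F:*/12}
Op 8: unregister job_A -> active={job_F:*/12}
Op 9: register job_E */3 -> active={job_E:*/3, job_F:*/12}
Op 10: unregister job_F -> active={job_E:*/3}
  job_E: interval 3, next fire after T=77 is 78
Earliest = 78, winner (lex tiebreak) = job_E

Answer: job_E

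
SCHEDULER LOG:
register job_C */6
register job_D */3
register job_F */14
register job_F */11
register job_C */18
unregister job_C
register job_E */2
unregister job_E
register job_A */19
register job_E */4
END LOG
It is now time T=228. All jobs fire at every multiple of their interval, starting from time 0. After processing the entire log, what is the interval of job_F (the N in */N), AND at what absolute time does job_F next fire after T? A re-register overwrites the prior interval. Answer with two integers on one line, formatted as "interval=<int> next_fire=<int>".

Answer: interval=11 next_fire=231

Derivation:
Op 1: register job_C */6 -> active={job_C:*/6}
Op 2: register job_D */3 -> active={job_C:*/6, job_D:*/3}
Op 3: register job_F */14 -> active={job_C:*/6, job_D:*/3, job_F:*/14}
Op 4: register job_F */11 -> active={job_C:*/6, job_D:*/3, job_F:*/11}
Op 5: register job_C */18 -> active={job_C:*/18, job_D:*/3, job_F:*/11}
Op 6: unregister job_C -> active={job_D:*/3, job_F:*/11}
Op 7: register job_E */2 -> active={job_D:*/3, job_E:*/2, job_F:*/11}
Op 8: unregister job_E -> active={job_D:*/3, job_F:*/11}
Op 9: register job_A */19 -> active={job_A:*/19, job_D:*/3, job_F:*/11}
Op 10: register job_E */4 -> active={job_A:*/19, job_D:*/3, job_E:*/4, job_F:*/11}
Final interval of job_F = 11
Next fire of job_F after T=228: (228//11+1)*11 = 231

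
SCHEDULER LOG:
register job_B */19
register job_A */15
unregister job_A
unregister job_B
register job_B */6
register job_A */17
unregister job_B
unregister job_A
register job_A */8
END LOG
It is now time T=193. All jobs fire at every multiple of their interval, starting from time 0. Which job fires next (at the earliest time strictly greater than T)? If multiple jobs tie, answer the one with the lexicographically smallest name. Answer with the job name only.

Op 1: register job_B */19 -> active={job_B:*/19}
Op 2: register job_A */15 -> active={job_A:*/15, job_B:*/19}
Op 3: unregister job_A -> active={job_B:*/19}
Op 4: unregister job_B -> active={}
Op 5: register job_B */6 -> active={job_B:*/6}
Op 6: register job_A */17 -> active={job_A:*/17, job_B:*/6}
Op 7: unregister job_B -> active={job_A:*/17}
Op 8: unregister job_A -> active={}
Op 9: register job_A */8 -> active={job_A:*/8}
  job_A: interval 8, next fire after T=193 is 200
Earliest = 200, winner (lex tiebreak) = job_A

Answer: job_A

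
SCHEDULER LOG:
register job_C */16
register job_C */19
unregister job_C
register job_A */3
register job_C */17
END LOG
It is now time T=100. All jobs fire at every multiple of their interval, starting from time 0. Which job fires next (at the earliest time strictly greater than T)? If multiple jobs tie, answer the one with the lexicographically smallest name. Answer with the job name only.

Op 1: register job_C */16 -> active={job_C:*/16}
Op 2: register job_C */19 -> active={job_C:*/19}
Op 3: unregister job_C -> active={}
Op 4: register job_A */3 -> active={job_A:*/3}
Op 5: register job_C */17 -> active={job_A:*/3, job_C:*/17}
  job_A: interval 3, next fire after T=100 is 102
  job_C: interval 17, next fire after T=100 is 102
Earliest = 102, winner (lex tiebreak) = job_A

Answer: job_A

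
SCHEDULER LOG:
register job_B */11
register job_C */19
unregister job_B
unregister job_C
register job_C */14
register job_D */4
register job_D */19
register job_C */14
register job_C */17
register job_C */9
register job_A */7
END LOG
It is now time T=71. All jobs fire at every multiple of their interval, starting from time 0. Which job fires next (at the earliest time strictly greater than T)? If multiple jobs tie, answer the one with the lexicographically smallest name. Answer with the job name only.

Answer: job_C

Derivation:
Op 1: register job_B */11 -> active={job_B:*/11}
Op 2: register job_C */19 -> active={job_B:*/11, job_C:*/19}
Op 3: unregister job_B -> active={job_C:*/19}
Op 4: unregister job_C -> active={}
Op 5: register job_C */14 -> active={job_C:*/14}
Op 6: register job_D */4 -> active={job_C:*/14, job_D:*/4}
Op 7: register job_D */19 -> active={job_C:*/14, job_D:*/19}
Op 8: register job_C */14 -> active={job_C:*/14, job_D:*/19}
Op 9: register job_C */17 -> active={job_C:*/17, job_D:*/19}
Op 10: register job_C */9 -> active={job_C:*/9, job_D:*/19}
Op 11: register job_A */7 -> active={job_A:*/7, job_C:*/9, job_D:*/19}
  job_A: interval 7, next fire after T=71 is 77
  job_C: interval 9, next fire after T=71 is 72
  job_D: interval 19, next fire after T=71 is 76
Earliest = 72, winner (lex tiebreak) = job_C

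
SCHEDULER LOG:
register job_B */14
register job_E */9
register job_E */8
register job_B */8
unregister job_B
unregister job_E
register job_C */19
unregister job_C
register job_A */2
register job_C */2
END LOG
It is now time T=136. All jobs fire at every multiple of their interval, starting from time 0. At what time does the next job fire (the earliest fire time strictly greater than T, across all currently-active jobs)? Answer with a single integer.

Op 1: register job_B */14 -> active={job_B:*/14}
Op 2: register job_E */9 -> active={job_B:*/14, job_E:*/9}
Op 3: register job_E */8 -> active={job_B:*/14, job_E:*/8}
Op 4: register job_B */8 -> active={job_B:*/8, job_E:*/8}
Op 5: unregister job_B -> active={job_E:*/8}
Op 6: unregister job_E -> active={}
Op 7: register job_C */19 -> active={job_C:*/19}
Op 8: unregister job_C -> active={}
Op 9: register job_A */2 -> active={job_A:*/2}
Op 10: register job_C */2 -> active={job_A:*/2, job_C:*/2}
  job_A: interval 2, next fire after T=136 is 138
  job_C: interval 2, next fire after T=136 is 138
Earliest fire time = 138 (job job_A)

Answer: 138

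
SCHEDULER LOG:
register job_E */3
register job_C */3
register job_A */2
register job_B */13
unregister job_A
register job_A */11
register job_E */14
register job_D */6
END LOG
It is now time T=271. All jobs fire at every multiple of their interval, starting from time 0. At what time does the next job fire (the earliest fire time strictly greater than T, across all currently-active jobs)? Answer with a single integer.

Op 1: register job_E */3 -> active={job_E:*/3}
Op 2: register job_C */3 -> active={job_C:*/3, job_E:*/3}
Op 3: register job_A */2 -> active={job_A:*/2, job_C:*/3, job_E:*/3}
Op 4: register job_B */13 -> active={job_A:*/2, job_B:*/13, job_C:*/3, job_E:*/3}
Op 5: unregister job_A -> active={job_B:*/13, job_C:*/3, job_E:*/3}
Op 6: register job_A */11 -> active={job_A:*/11, job_B:*/13, job_C:*/3, job_E:*/3}
Op 7: register job_E */14 -> active={job_A:*/11, job_B:*/13, job_C:*/3, job_E:*/14}
Op 8: register job_D */6 -> active={job_A:*/11, job_B:*/13, job_C:*/3, job_D:*/6, job_E:*/14}
  job_A: interval 11, next fire after T=271 is 275
  job_B: interval 13, next fire after T=271 is 273
  job_C: interval 3, next fire after T=271 is 273
  job_D: interval 6, next fire after T=271 is 276
  job_E: interval 14, next fire after T=271 is 280
Earliest fire time = 273 (job job_B)

Answer: 273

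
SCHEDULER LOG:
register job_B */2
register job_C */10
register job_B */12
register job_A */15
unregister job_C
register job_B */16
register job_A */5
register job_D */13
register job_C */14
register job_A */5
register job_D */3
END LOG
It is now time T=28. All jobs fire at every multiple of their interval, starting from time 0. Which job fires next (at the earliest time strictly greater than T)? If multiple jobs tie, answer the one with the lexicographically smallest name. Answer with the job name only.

Op 1: register job_B */2 -> active={job_B:*/2}
Op 2: register job_C */10 -> active={job_B:*/2, job_C:*/10}
Op 3: register job_B */12 -> active={job_B:*/12, job_C:*/10}
Op 4: register job_A */15 -> active={job_A:*/15, job_B:*/12, job_C:*/10}
Op 5: unregister job_C -> active={job_A:*/15, job_B:*/12}
Op 6: register job_B */16 -> active={job_A:*/15, job_B:*/16}
Op 7: register job_A */5 -> active={job_A:*/5, job_B:*/16}
Op 8: register job_D */13 -> active={job_A:*/5, job_B:*/16, job_D:*/13}
Op 9: register job_C */14 -> active={job_A:*/5, job_B:*/16, job_C:*/14, job_D:*/13}
Op 10: register job_A */5 -> active={job_A:*/5, job_B:*/16, job_C:*/14, job_D:*/13}
Op 11: register job_D */3 -> active={job_A:*/5, job_B:*/16, job_C:*/14, job_D:*/3}
  job_A: interval 5, next fire after T=28 is 30
  job_B: interval 16, next fire after T=28 is 32
  job_C: interval 14, next fire after T=28 is 42
  job_D: interval 3, next fire after T=28 is 30
Earliest = 30, winner (lex tiebreak) = job_A

Answer: job_A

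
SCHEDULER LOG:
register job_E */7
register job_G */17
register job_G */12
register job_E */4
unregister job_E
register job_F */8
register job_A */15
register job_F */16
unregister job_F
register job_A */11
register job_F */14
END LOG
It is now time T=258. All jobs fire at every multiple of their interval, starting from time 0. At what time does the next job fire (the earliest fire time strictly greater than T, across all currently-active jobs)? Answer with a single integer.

Answer: 264

Derivation:
Op 1: register job_E */7 -> active={job_E:*/7}
Op 2: register job_G */17 -> active={job_E:*/7, job_G:*/17}
Op 3: register job_G */12 -> active={job_E:*/7, job_G:*/12}
Op 4: register job_E */4 -> active={job_E:*/4, job_G:*/12}
Op 5: unregister job_E -> active={job_G:*/12}
Op 6: register job_F */8 -> active={job_F:*/8, job_G:*/12}
Op 7: register job_A */15 -> active={job_A:*/15, job_F:*/8, job_G:*/12}
Op 8: register job_F */16 -> active={job_A:*/15, job_F:*/16, job_G:*/12}
Op 9: unregister job_F -> active={job_A:*/15, job_G:*/12}
Op 10: register job_A */11 -> active={job_A:*/11, job_G:*/12}
Op 11: register job_F */14 -> active={job_A:*/11, job_F:*/14, job_G:*/12}
  job_A: interval 11, next fire after T=258 is 264
  job_F: interval 14, next fire after T=258 is 266
  job_G: interval 12, next fire after T=258 is 264
Earliest fire time = 264 (job job_A)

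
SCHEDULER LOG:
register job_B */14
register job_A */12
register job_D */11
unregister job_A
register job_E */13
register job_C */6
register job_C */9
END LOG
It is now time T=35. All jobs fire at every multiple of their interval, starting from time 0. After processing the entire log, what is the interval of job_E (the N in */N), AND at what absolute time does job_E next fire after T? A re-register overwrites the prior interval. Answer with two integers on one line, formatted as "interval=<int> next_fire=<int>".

Op 1: register job_B */14 -> active={job_B:*/14}
Op 2: register job_A */12 -> active={job_A:*/12, job_B:*/14}
Op 3: register job_D */11 -> active={job_A:*/12, job_B:*/14, job_D:*/11}
Op 4: unregister job_A -> active={job_B:*/14, job_D:*/11}
Op 5: register job_E */13 -> active={job_B:*/14, job_D:*/11, job_E:*/13}
Op 6: register job_C */6 -> active={job_B:*/14, job_C:*/6, job_D:*/11, job_E:*/13}
Op 7: register job_C */9 -> active={job_B:*/14, job_C:*/9, job_D:*/11, job_E:*/13}
Final interval of job_E = 13
Next fire of job_E after T=35: (35//13+1)*13 = 39

Answer: interval=13 next_fire=39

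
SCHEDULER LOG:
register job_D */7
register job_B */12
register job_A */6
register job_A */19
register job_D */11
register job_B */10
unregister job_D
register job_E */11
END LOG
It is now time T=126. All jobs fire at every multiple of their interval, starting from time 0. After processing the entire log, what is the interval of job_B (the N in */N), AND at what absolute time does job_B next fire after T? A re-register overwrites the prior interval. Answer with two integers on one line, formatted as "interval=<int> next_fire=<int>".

Answer: interval=10 next_fire=130

Derivation:
Op 1: register job_D */7 -> active={job_D:*/7}
Op 2: register job_B */12 -> active={job_B:*/12, job_D:*/7}
Op 3: register job_A */6 -> active={job_A:*/6, job_B:*/12, job_D:*/7}
Op 4: register job_A */19 -> active={job_A:*/19, job_B:*/12, job_D:*/7}
Op 5: register job_D */11 -> active={job_A:*/19, job_B:*/12, job_D:*/11}
Op 6: register job_B */10 -> active={job_A:*/19, job_B:*/10, job_D:*/11}
Op 7: unregister job_D -> active={job_A:*/19, job_B:*/10}
Op 8: register job_E */11 -> active={job_A:*/19, job_B:*/10, job_E:*/11}
Final interval of job_B = 10
Next fire of job_B after T=126: (126//10+1)*10 = 130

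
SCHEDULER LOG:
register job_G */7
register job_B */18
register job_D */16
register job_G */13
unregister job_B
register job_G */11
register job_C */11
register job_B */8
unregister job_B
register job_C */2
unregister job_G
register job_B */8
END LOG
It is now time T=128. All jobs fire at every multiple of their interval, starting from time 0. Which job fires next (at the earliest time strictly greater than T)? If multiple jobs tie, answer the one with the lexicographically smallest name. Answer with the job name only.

Answer: job_C

Derivation:
Op 1: register job_G */7 -> active={job_G:*/7}
Op 2: register job_B */18 -> active={job_B:*/18, job_G:*/7}
Op 3: register job_D */16 -> active={job_B:*/18, job_D:*/16, job_G:*/7}
Op 4: register job_G */13 -> active={job_B:*/18, job_D:*/16, job_G:*/13}
Op 5: unregister job_B -> active={job_D:*/16, job_G:*/13}
Op 6: register job_G */11 -> active={job_D:*/16, job_G:*/11}
Op 7: register job_C */11 -> active={job_C:*/11, job_D:*/16, job_G:*/11}
Op 8: register job_B */8 -> active={job_B:*/8, job_C:*/11, job_D:*/16, job_G:*/11}
Op 9: unregister job_B -> active={job_C:*/11, job_D:*/16, job_G:*/11}
Op 10: register job_C */2 -> active={job_C:*/2, job_D:*/16, job_G:*/11}
Op 11: unregister job_G -> active={job_C:*/2, job_D:*/16}
Op 12: register job_B */8 -> active={job_B:*/8, job_C:*/2, job_D:*/16}
  job_B: interval 8, next fire after T=128 is 136
  job_C: interval 2, next fire after T=128 is 130
  job_D: interval 16, next fire after T=128 is 144
Earliest = 130, winner (lex tiebreak) = job_C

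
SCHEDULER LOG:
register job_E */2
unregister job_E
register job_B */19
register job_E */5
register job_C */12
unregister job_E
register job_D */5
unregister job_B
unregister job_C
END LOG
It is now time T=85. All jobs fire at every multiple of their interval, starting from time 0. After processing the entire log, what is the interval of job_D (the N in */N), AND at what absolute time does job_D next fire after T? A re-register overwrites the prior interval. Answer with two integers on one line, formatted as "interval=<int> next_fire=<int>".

Op 1: register job_E */2 -> active={job_E:*/2}
Op 2: unregister job_E -> active={}
Op 3: register job_B */19 -> active={job_B:*/19}
Op 4: register job_E */5 -> active={job_B:*/19, job_E:*/5}
Op 5: register job_C */12 -> active={job_B:*/19, job_C:*/12, job_E:*/5}
Op 6: unregister job_E -> active={job_B:*/19, job_C:*/12}
Op 7: register job_D */5 -> active={job_B:*/19, job_C:*/12, job_D:*/5}
Op 8: unregister job_B -> active={job_C:*/12, job_D:*/5}
Op 9: unregister job_C -> active={job_D:*/5}
Final interval of job_D = 5
Next fire of job_D after T=85: (85//5+1)*5 = 90

Answer: interval=5 next_fire=90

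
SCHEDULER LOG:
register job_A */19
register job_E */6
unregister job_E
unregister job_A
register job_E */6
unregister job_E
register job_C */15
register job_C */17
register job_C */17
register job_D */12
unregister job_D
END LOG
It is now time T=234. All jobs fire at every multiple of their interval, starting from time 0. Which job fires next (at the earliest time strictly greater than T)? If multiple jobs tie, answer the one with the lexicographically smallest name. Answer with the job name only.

Answer: job_C

Derivation:
Op 1: register job_A */19 -> active={job_A:*/19}
Op 2: register job_E */6 -> active={job_A:*/19, job_E:*/6}
Op 3: unregister job_E -> active={job_A:*/19}
Op 4: unregister job_A -> active={}
Op 5: register job_E */6 -> active={job_E:*/6}
Op 6: unregister job_E -> active={}
Op 7: register job_C */15 -> active={job_C:*/15}
Op 8: register job_C */17 -> active={job_C:*/17}
Op 9: register job_C */17 -> active={job_C:*/17}
Op 10: register job_D */12 -> active={job_C:*/17, job_D:*/12}
Op 11: unregister job_D -> active={job_C:*/17}
  job_C: interval 17, next fire after T=234 is 238
Earliest = 238, winner (lex tiebreak) = job_C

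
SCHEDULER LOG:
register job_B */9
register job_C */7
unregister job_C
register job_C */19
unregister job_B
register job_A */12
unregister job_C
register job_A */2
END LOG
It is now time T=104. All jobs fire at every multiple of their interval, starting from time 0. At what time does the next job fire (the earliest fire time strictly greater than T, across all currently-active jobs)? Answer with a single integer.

Op 1: register job_B */9 -> active={job_B:*/9}
Op 2: register job_C */7 -> active={job_B:*/9, job_C:*/7}
Op 3: unregister job_C -> active={job_B:*/9}
Op 4: register job_C */19 -> active={job_B:*/9, job_C:*/19}
Op 5: unregister job_B -> active={job_C:*/19}
Op 6: register job_A */12 -> active={job_A:*/12, job_C:*/19}
Op 7: unregister job_C -> active={job_A:*/12}
Op 8: register job_A */2 -> active={job_A:*/2}
  job_A: interval 2, next fire after T=104 is 106
Earliest fire time = 106 (job job_A)

Answer: 106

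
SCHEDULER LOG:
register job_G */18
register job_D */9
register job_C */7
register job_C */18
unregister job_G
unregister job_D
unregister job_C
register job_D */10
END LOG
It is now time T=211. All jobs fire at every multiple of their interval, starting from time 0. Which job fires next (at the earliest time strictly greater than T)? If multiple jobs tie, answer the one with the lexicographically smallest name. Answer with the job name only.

Answer: job_D

Derivation:
Op 1: register job_G */18 -> active={job_G:*/18}
Op 2: register job_D */9 -> active={job_D:*/9, job_G:*/18}
Op 3: register job_C */7 -> active={job_C:*/7, job_D:*/9, job_G:*/18}
Op 4: register job_C */18 -> active={job_C:*/18, job_D:*/9, job_G:*/18}
Op 5: unregister job_G -> active={job_C:*/18, job_D:*/9}
Op 6: unregister job_D -> active={job_C:*/18}
Op 7: unregister job_C -> active={}
Op 8: register job_D */10 -> active={job_D:*/10}
  job_D: interval 10, next fire after T=211 is 220
Earliest = 220, winner (lex tiebreak) = job_D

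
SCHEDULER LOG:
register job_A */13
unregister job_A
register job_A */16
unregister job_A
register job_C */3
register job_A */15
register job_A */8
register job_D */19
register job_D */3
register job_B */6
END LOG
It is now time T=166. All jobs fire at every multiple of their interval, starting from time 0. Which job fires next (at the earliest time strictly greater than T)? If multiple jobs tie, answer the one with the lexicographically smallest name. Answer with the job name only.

Answer: job_A

Derivation:
Op 1: register job_A */13 -> active={job_A:*/13}
Op 2: unregister job_A -> active={}
Op 3: register job_A */16 -> active={job_A:*/16}
Op 4: unregister job_A -> active={}
Op 5: register job_C */3 -> active={job_C:*/3}
Op 6: register job_A */15 -> active={job_A:*/15, job_C:*/3}
Op 7: register job_A */8 -> active={job_A:*/8, job_C:*/3}
Op 8: register job_D */19 -> active={job_A:*/8, job_C:*/3, job_D:*/19}
Op 9: register job_D */3 -> active={job_A:*/8, job_C:*/3, job_D:*/3}
Op 10: register job_B */6 -> active={job_A:*/8, job_B:*/6, job_C:*/3, job_D:*/3}
  job_A: interval 8, next fire after T=166 is 168
  job_B: interval 6, next fire after T=166 is 168
  job_C: interval 3, next fire after T=166 is 168
  job_D: interval 3, next fire after T=166 is 168
Earliest = 168, winner (lex tiebreak) = job_A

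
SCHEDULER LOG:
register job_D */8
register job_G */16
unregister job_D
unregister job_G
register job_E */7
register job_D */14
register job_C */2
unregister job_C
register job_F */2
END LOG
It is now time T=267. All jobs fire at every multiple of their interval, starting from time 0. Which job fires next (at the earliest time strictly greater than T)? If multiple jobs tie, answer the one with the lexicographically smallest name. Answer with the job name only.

Op 1: register job_D */8 -> active={job_D:*/8}
Op 2: register job_G */16 -> active={job_D:*/8, job_G:*/16}
Op 3: unregister job_D -> active={job_G:*/16}
Op 4: unregister job_G -> active={}
Op 5: register job_E */7 -> active={job_E:*/7}
Op 6: register job_D */14 -> active={job_D:*/14, job_E:*/7}
Op 7: register job_C */2 -> active={job_C:*/2, job_D:*/14, job_E:*/7}
Op 8: unregister job_C -> active={job_D:*/14, job_E:*/7}
Op 9: register job_F */2 -> active={job_D:*/14, job_E:*/7, job_F:*/2}
  job_D: interval 14, next fire after T=267 is 280
  job_E: interval 7, next fire after T=267 is 273
  job_F: interval 2, next fire after T=267 is 268
Earliest = 268, winner (lex tiebreak) = job_F

Answer: job_F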